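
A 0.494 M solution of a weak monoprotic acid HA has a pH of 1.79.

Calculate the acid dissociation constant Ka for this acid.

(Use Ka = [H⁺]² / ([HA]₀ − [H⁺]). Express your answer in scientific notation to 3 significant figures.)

[H⁺] = 10^(−pH) = 10^(−1.79) = 1.622e-02 M. For HA ⇌ H⁺ + A⁻, Ka = [H⁺][A⁻]/[HA] = [H⁺]² / ([HA]₀ − [H⁺]) = (1.622e-02)² / (0.494 − 1.622e-02) = 5.51e-04.

K_a = 5.51e-04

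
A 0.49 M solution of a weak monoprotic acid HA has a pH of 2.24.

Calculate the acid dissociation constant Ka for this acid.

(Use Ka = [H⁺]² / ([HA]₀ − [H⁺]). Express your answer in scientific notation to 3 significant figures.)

[H⁺] = 10^(−pH) = 10^(−2.24) = 5.754e-03 M. For HA ⇌ H⁺ + A⁻, Ka = [H⁺][A⁻]/[HA] = [H⁺]² / ([HA]₀ − [H⁺]) = (5.754e-03)² / (0.49 − 5.754e-03) = 6.84e-05.

K_a = 6.84e-05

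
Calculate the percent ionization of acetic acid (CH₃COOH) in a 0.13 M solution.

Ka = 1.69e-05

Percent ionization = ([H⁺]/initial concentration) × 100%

Using Ka equilibrium: x² + Ka×x - Ka×C = 0. Solving: [H⁺] = 1.4738e-03. Percent = (1.4738e-03/0.13) × 100

Percent ionization = 1.13%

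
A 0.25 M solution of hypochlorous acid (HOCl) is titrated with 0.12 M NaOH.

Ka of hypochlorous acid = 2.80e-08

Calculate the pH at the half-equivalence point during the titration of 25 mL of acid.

At half-equivalence [HA] = [A⁻], so Henderson-Hasselbalch gives pH = pKa = -log(2.80e-08) = 7.55.

pH = pKa = 7.55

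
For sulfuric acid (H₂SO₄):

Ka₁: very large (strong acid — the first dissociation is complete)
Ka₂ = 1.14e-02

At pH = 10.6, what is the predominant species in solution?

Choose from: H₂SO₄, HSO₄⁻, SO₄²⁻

The first dissociation is complete, so H₂SO₄ itself is never the predominant species in water; pKa₂ = -log(1.14e-02) = 1.94. For a polyprotic acid the predominant species crosses at each pKa: below pKa_n the protonated form dominates, above it the deprotonated form does. At pH = 10.6, the predominant species is SO₄²⁻.

SO₄²⁻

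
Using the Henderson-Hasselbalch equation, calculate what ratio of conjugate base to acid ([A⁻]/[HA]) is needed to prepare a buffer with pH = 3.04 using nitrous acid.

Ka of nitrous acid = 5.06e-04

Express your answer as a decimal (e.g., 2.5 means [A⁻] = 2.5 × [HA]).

pKa = -log(5.06e-04) = 3.2958. pH = pKa + log([A⁻]/[HA]), so log([A⁻]/[HA]) = pH − pKa = 3.04 − 3.2958 = -0.2558. [A⁻]/[HA] = 10^(-0.2558) = 0.555

[A⁻]/[HA] = 0.555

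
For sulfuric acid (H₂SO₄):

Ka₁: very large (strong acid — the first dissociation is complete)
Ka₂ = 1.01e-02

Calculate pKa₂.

pKa₂ = -log(Ka₂) = -log(1.01e-02) = 2.00.

pK_{a2} = 2.00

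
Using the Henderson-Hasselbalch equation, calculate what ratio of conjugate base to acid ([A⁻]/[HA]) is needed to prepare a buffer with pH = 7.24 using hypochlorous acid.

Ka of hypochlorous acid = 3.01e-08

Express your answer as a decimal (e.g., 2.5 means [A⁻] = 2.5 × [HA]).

pKa = -log(3.01e-08) = 7.5214. pH = pKa + log([A⁻]/[HA]), so log([A⁻]/[HA]) = pH − pKa = 7.24 − 7.5214 = -0.2814. [A⁻]/[HA] = 10^(-0.2814) = 0.523

[A⁻]/[HA] = 0.523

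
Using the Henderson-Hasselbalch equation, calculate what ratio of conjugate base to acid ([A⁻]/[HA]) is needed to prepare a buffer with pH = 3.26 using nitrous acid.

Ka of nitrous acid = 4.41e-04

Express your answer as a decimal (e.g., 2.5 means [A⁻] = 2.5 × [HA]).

pKa = -log(4.41e-04) = 3.3556. pH = pKa + log([A⁻]/[HA]), so log([A⁻]/[HA]) = pH − pKa = 3.26 − 3.3556 = -0.0956. [A⁻]/[HA] = 10^(-0.0956) = 0.802

[A⁻]/[HA] = 0.802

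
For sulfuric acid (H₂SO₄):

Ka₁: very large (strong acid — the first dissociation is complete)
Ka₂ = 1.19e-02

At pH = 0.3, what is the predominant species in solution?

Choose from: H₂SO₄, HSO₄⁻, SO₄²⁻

The first dissociation is complete, so H₂SO₄ itself is never the predominant species in water; pKa₂ = -log(1.19e-02) = 1.92. For a polyprotic acid the predominant species crosses at each pKa: below pKa_n the protonated form dominates, above it the deprotonated form does. At pH = 0.3, the predominant species is HSO₄⁻.

HSO₄⁻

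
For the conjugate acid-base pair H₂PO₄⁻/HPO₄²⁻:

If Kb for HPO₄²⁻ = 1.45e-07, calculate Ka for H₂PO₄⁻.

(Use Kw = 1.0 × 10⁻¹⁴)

For a conjugate pair Ka × Kb = Kw, so Ka = Kw/Kb = 1.0 × 10⁻¹⁴ / 1.45e-07 = 6.90e-08.

K_a = 6.90e-08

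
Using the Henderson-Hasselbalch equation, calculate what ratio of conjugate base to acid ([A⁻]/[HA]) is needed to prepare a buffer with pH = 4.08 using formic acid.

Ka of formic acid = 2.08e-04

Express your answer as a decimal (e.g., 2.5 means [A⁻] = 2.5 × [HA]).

pKa = -log(2.08e-04) = 3.6819. pH = pKa + log([A⁻]/[HA]), so log([A⁻]/[HA]) = pH − pKa = 4.08 − 3.6819 = 0.3981. [A⁻]/[HA] = 10^(0.3981) = 2.50

[A⁻]/[HA] = 2.50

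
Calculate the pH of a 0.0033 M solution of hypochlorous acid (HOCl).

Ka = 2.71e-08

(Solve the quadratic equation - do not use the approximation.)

x² + Ka×x - Ka×C = 0. Using quadratic formula: [H⁺] = 9.4432e-06

pH = 5.02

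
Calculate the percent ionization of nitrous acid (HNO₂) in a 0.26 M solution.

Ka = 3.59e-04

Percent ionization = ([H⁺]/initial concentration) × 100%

Using Ka equilibrium: x² + Ka×x - Ka×C = 0. Solving: [H⁺] = 9.4834e-03. Percent = (9.4834e-03/0.26) × 100

Percent ionization = 3.65%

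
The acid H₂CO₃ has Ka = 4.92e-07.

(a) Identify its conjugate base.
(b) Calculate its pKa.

(a) The conjugate base is formed by removing one H⁺ from H₂CO₃, giving HCO₃⁻. (b) pKa = -log(Ka) = -log(4.92e-07) = 6.31.

Conjugate base: HCO₃⁻; pK_a = 6.31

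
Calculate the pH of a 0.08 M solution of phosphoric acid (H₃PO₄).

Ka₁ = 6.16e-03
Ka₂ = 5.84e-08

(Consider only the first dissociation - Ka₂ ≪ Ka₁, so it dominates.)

First dissociation dominates. From Ka₁ = [H⁺][HA⁻]/[H₂A], x² + Ka₁·x − Ka₁·C = 0 with C = 0.08 M and Ka₁ = 6.16e-03. Solving: [H⁺] = (−Ka₁ + √(Ka₁² + 4·Ka₁·C)) / 2 = 1.9332e-02 M. pH = -log(1.9332e-02) = 1.71.

pH = 1.71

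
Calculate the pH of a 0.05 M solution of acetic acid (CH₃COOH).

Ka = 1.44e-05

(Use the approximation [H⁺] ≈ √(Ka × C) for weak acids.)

[H⁺] = √(Ka × C) = √(1.44e-05 × 0.05) = 8.4853e-04. pH = -log(8.4853e-04)

pH = 3.07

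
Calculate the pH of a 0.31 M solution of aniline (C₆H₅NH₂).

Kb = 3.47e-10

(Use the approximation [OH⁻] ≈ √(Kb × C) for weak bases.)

[OH⁻] = √(Kb × C) = √(3.47e-10 × 0.31) = 1.0372e-05. pOH = 4.98, pH = 14 - pOH

pH = 9.02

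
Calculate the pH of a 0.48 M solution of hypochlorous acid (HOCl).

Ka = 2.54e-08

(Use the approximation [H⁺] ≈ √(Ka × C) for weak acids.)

[H⁺] = √(Ka × C) = √(2.54e-08 × 0.48) = 1.1042e-04. pH = -log(1.1042e-04)

pH = 3.96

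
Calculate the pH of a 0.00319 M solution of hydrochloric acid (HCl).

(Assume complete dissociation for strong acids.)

[H⁺] = 0.00319 M for strong acid. pH = -log[H⁺] = -log(0.00319)

pH = 2.50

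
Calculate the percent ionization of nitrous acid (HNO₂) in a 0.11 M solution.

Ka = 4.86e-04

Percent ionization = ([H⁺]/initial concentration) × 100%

Using Ka equilibrium: x² + Ka×x - Ka×C = 0. Solving: [H⁺] = 7.0727e-03. Percent = (7.0727e-03/0.11) × 100

Percent ionization = 6.43%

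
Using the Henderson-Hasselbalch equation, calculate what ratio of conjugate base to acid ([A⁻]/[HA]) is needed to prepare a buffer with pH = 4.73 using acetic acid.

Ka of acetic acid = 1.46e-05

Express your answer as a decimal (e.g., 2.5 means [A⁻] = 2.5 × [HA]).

pKa = -log(1.46e-05) = 4.8356. pH = pKa + log([A⁻]/[HA]), so log([A⁻]/[HA]) = pH − pKa = 4.73 − 4.8356 = -0.1056. [A⁻]/[HA] = 10^(-0.1056) = 0.784

[A⁻]/[HA] = 0.784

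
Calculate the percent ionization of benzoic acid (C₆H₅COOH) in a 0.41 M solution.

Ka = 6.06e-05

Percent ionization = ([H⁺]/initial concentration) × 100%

Using Ka equilibrium: x² + Ka×x - Ka×C = 0. Solving: [H⁺] = 4.9544e-03. Percent = (4.9544e-03/0.41) × 100

Percent ionization = 1.21%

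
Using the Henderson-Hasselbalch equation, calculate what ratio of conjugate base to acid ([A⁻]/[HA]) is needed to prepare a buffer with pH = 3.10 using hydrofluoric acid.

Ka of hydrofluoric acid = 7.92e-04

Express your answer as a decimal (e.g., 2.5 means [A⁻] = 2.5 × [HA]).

pKa = -log(7.92e-04) = 3.1013. pH = pKa + log([A⁻]/[HA]), so log([A⁻]/[HA]) = pH − pKa = 3.10 − 3.1013 = -0.0013. [A⁻]/[HA] = 10^(-0.0013) = 0.997

[A⁻]/[HA] = 0.997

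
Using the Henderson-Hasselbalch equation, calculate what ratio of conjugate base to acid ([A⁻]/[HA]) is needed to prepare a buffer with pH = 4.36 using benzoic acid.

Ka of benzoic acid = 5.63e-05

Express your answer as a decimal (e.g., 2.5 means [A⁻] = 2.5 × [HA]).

pKa = -log(5.63e-05) = 4.2495. pH = pKa + log([A⁻]/[HA]), so log([A⁻]/[HA]) = pH − pKa = 4.36 − 4.2495 = 0.1105. [A⁻]/[HA] = 10^(0.1105) = 1.29

[A⁻]/[HA] = 1.29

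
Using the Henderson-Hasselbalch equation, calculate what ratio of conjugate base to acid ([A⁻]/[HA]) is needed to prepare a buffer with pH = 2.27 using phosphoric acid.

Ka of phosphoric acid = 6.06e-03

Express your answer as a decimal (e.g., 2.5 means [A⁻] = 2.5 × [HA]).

pKa = -log(6.06e-03) = 2.2175. pH = pKa + log([A⁻]/[HA]), so log([A⁻]/[HA]) = pH − pKa = 2.27 − 2.2175 = 0.0525. [A⁻]/[HA] = 10^(0.0525) = 1.13

[A⁻]/[HA] = 1.13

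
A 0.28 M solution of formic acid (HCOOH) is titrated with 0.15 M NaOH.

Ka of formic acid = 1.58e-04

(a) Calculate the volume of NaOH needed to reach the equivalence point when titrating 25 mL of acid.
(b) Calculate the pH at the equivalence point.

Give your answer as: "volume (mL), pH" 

moles acid = 0.28 × 25/1000 = 0.007 mol; V_base = moles/0.15 × 1000 = 46.7 mL. At equivalence only the conjugate base is present: [A⁻] = 0.007/0.072 = 9.7674e-02 M. Kb = Kw/Ka = 6.33e-11; [OH⁻] = √(Kb × [A⁻]) = 2.4863e-06; pOH = 5.60; pH = 14 - pOH = 8.40.

V = 46.7 mL, pH = 8.40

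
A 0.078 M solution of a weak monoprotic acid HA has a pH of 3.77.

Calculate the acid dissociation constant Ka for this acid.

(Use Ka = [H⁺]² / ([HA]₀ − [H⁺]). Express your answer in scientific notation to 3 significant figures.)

[H⁺] = 10^(−pH) = 10^(−3.77) = 1.698e-04 M. For HA ⇌ H⁺ + A⁻, Ka = [H⁺][A⁻]/[HA] = [H⁺]² / ([HA]₀ − [H⁺]) = (1.698e-04)² / (0.078 − 1.698e-04) = 3.71e-07.

K_a = 3.71e-07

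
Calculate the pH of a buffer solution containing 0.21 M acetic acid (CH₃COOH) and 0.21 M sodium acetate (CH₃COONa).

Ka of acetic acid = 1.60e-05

pKa = -log(1.60e-05) = 4.80. pH = pKa + log([A⁻]/[HA]) = 4.80 + log(0.21/0.21)

pH = 4.80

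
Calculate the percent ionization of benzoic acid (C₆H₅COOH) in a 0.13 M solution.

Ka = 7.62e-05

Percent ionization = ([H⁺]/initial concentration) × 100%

Using Ka equilibrium: x² + Ka×x - Ka×C = 0. Solving: [H⁺] = 3.1095e-03. Percent = (3.1095e-03/0.13) × 100

Percent ionization = 2.39%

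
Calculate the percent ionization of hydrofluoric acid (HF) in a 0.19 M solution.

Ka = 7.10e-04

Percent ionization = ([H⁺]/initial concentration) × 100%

Using Ka equilibrium: x² + Ka×x - Ka×C = 0. Solving: [H⁺] = 1.1265e-02. Percent = (1.1265e-02/0.19) × 100

Percent ionization = 5.93%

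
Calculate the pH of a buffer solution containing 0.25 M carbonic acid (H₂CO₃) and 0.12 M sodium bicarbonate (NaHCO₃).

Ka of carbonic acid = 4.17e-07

pKa = -log(4.17e-07) = 6.38. pH = pKa + log([A⁻]/[HA]) = 6.38 + log(0.12/0.25)

pH = 6.06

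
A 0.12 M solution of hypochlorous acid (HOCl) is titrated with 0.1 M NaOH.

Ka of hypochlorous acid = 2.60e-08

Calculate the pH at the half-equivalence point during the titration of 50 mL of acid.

At half-equivalence [HA] = [A⁻], so Henderson-Hasselbalch gives pH = pKa = -log(2.60e-08) = 7.59.

pH = pKa = 7.59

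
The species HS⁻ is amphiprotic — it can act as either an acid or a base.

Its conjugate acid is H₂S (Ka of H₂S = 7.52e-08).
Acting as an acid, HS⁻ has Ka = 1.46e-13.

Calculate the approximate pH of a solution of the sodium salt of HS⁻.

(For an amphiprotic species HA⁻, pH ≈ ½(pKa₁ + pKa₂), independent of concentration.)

pKa₁ = -log(7.52e-08) = 7.12; pKa₂ = -log(1.46e-13) = 12.84. For an amphiprotic species, pH ≈ ½(pKa₁ + pKa₂) = ½(7.12 + 12.84) = 9.98.

pH = 9.98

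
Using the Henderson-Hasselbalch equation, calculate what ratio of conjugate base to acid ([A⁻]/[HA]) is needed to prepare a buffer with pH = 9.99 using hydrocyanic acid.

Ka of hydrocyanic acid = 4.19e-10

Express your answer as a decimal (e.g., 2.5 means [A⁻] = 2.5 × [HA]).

pKa = -log(4.19e-10) = 9.3778. pH = pKa + log([A⁻]/[HA]), so log([A⁻]/[HA]) = pH − pKa = 9.99 − 9.3778 = 0.6122. [A⁻]/[HA] = 10^(0.6122) = 4.09

[A⁻]/[HA] = 4.09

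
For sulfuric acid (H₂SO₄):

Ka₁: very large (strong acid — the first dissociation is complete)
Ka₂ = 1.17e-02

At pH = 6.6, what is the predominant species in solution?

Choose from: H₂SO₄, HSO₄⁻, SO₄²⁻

The first dissociation is complete, so H₂SO₄ itself is never the predominant species in water; pKa₂ = -log(1.17e-02) = 1.93. For a polyprotic acid the predominant species crosses at each pKa: below pKa_n the protonated form dominates, above it the deprotonated form does. At pH = 6.6, the predominant species is SO₄²⁻.

SO₄²⁻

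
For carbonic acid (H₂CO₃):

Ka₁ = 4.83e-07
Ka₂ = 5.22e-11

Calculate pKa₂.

pKa₂ = -log(Ka₂) = -log(5.22e-11) = 10.28.

pK_{a2} = 10.28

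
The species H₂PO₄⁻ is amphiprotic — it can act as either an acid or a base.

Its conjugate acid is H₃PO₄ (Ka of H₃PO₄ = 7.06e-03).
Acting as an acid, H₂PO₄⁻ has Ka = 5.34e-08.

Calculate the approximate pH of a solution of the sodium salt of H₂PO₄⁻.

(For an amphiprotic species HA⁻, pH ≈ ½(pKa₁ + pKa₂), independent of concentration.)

pKa₁ = -log(7.06e-03) = 2.15; pKa₂ = -log(5.34e-08) = 7.27. For an amphiprotic species, pH ≈ ½(pKa₁ + pKa₂) = ½(2.15 + 7.27) = 4.71.

pH = 4.71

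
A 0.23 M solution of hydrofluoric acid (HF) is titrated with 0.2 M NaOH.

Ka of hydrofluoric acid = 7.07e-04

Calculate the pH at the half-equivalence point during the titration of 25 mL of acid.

At half-equivalence [HA] = [A⁻], so Henderson-Hasselbalch gives pH = pKa = -log(7.07e-04) = 3.15.

pH = pKa = 3.15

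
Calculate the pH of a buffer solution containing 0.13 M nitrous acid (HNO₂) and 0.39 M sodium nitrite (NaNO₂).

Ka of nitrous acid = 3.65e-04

pKa = -log(3.65e-04) = 3.44. pH = pKa + log([A⁻]/[HA]) = 3.44 + log(0.39/0.13)

pH = 3.91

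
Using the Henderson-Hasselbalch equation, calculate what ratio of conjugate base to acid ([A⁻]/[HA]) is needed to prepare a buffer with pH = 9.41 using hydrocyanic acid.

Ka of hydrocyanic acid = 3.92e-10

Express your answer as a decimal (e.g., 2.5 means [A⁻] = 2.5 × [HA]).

pKa = -log(3.92e-10) = 9.4067. pH = pKa + log([A⁻]/[HA]), so log([A⁻]/[HA]) = pH − pKa = 9.41 − 9.4067 = 0.0033. [A⁻]/[HA] = 10^(0.0033) = 1.01

[A⁻]/[HA] = 1.01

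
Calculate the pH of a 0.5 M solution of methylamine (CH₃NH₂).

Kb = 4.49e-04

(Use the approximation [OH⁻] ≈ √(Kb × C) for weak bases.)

[OH⁻] = √(Kb × C) = √(4.49e-04 × 0.5) = 1.4983e-02. pOH = 1.82, pH = 14 - pOH

pH = 12.18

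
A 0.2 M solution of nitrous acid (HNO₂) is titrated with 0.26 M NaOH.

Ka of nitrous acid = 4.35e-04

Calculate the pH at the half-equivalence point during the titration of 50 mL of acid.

At half-equivalence [HA] = [A⁻], so Henderson-Hasselbalch gives pH = pKa = -log(4.35e-04) = 3.36.

pH = pKa = 3.36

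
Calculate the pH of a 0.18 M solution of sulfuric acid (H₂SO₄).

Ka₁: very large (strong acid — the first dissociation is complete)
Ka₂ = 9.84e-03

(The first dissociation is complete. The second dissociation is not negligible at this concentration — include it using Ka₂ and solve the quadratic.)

First dissociation is complete: [H⁺]₀ = [HSO₄⁻]₀ = C = 0.18 M. Second dissociation HSO₄⁻ ⇌ H⁺ + SO₄²⁻: let x = [SO₄²⁻]. Ka₂ = (C + x)·x / (C − x) = 9.84e-03 → x² + (C + Ka₂)·x − Ka₂·C = 0 → x² + 0.18984·x − 1.771e-03 = 0. x = (−0.18984 + √(0.18984² + 4 × 1.771e-03)) / 2 = 8.9116e-03 M. [H⁺] = C + x = 0.18 + 8.9116e-03 = 1.8891e-01 M. pH = -log(1.8891e-01) = 0.72.

pH = 0.72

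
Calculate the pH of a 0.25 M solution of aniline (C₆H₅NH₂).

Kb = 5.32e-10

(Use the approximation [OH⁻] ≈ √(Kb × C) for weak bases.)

[OH⁻] = √(Kb × C) = √(5.32e-10 × 0.25) = 1.1533e-05. pOH = 4.94, pH = 14 - pOH

pH = 9.06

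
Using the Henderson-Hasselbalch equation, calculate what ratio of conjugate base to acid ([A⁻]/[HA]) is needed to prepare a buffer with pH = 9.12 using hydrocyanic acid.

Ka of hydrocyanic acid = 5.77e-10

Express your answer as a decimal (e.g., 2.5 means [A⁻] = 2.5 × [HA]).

pKa = -log(5.77e-10) = 9.2388. pH = pKa + log([A⁻]/[HA]), so log([A⁻]/[HA]) = pH − pKa = 9.12 − 9.2388 = -0.1188. [A⁻]/[HA] = 10^(-0.1188) = 0.761

[A⁻]/[HA] = 0.761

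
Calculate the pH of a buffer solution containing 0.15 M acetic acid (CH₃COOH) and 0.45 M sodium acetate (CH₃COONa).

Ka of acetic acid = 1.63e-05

pKa = -log(1.63e-05) = 4.79. pH = pKa + log([A⁻]/[HA]) = 4.79 + log(0.45/0.15)

pH = 5.26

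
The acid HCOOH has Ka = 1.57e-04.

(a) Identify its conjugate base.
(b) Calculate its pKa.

(a) The conjugate base is formed by removing one H⁺ from HCOOH, giving HCOO⁻. (b) pKa = -log(Ka) = -log(1.57e-04) = 3.80.

Conjugate base: HCOO⁻; pK_a = 3.80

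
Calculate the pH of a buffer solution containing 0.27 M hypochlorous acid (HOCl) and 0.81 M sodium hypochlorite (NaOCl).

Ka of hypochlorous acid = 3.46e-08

pKa = -log(3.46e-08) = 7.46. pH = pKa + log([A⁻]/[HA]) = 7.46 + log(0.81/0.27)

pH = 7.94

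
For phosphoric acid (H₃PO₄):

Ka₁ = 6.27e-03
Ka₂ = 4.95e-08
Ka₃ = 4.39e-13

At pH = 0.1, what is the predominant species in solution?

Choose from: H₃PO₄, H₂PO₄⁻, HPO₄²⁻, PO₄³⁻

pKa₁ = 2.20, pKa₂ = 7.31, pKa₃ = 12.36. For a polyprotic acid the predominant species crosses at each pKa: below pKa_n the protonated form dominates, above it the deprotonated form does. At pH = 0.1, the predominant species is H₃PO₄.

H₃PO₄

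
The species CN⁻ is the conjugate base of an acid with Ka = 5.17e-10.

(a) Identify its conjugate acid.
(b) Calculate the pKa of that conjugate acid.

(a) The conjugate acid is formed by adding one H⁺ to CN⁻, giving HCN. (b) pKa = -log(Ka) = -log(5.17e-10) = 9.29.

Conjugate acid: HCN; pK_a = 9.29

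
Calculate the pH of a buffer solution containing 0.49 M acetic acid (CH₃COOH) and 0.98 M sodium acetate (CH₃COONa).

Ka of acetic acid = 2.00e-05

pKa = -log(2.00e-05) = 4.70. pH = pKa + log([A⁻]/[HA]) = 4.70 + log(0.98/0.49)

pH = 5.00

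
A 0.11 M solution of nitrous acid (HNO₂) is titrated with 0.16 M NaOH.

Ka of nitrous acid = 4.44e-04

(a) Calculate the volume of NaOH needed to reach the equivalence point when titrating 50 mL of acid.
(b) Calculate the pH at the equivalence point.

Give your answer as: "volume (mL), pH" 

moles acid = 0.11 × 50/1000 = 0.0055 mol; V_base = moles/0.16 × 1000 = 34.4 mL. At equivalence only the conjugate base is present: [A⁻] = 0.0055/0.084 = 6.5185e-02 M. Kb = Kw/Ka = 2.25e-11; [OH⁻] = √(Kb × [A⁻]) = 1.2117e-06; pOH = 5.92; pH = 14 - pOH = 8.08.

V = 34.4 mL, pH = 8.08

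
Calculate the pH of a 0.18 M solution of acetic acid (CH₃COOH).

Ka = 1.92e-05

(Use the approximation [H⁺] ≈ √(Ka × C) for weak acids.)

[H⁺] = √(Ka × C) = √(1.92e-05 × 0.18) = 1.8590e-03. pH = -log(1.8590e-03)

pH = 2.73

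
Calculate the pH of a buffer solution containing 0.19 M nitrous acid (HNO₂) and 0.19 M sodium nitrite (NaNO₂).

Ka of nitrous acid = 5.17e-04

pKa = -log(5.17e-04) = 3.29. pH = pKa + log([A⁻]/[HA]) = 3.29 + log(0.19/0.19)

pH = 3.29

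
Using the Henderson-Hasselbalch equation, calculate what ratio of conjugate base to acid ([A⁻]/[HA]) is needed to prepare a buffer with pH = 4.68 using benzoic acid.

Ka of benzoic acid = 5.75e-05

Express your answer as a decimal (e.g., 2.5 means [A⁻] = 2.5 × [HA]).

pKa = -log(5.75e-05) = 4.2403. pH = pKa + log([A⁻]/[HA]), so log([A⁻]/[HA]) = pH − pKa = 4.68 − 4.2403 = 0.4397. [A⁻]/[HA] = 10^(0.4397) = 2.75

[A⁻]/[HA] = 2.75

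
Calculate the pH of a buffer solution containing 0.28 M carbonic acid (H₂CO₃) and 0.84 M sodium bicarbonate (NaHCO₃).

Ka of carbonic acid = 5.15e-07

pKa = -log(5.15e-07) = 6.29. pH = pKa + log([A⁻]/[HA]) = 6.29 + log(0.84/0.28)

pH = 6.77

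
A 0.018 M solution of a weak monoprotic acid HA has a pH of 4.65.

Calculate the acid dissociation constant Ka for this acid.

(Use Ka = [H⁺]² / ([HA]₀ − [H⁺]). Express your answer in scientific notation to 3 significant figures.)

[H⁺] = 10^(−pH) = 10^(−4.65) = 2.239e-05 M. For HA ⇌ H⁺ + A⁻, Ka = [H⁺][A⁻]/[HA] = [H⁺]² / ([HA]₀ − [H⁺]) = (2.239e-05)² / (0.018 − 2.239e-05) = 2.79e-08.

K_a = 2.79e-08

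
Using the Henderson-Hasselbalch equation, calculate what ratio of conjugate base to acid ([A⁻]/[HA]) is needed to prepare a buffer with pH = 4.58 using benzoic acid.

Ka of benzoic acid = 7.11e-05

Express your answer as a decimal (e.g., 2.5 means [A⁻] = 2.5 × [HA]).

pKa = -log(7.11e-05) = 4.1481. pH = pKa + log([A⁻]/[HA]), so log([A⁻]/[HA]) = pH − pKa = 4.58 − 4.1481 = 0.4319. [A⁻]/[HA] = 10^(0.4319) = 2.70

[A⁻]/[HA] = 2.70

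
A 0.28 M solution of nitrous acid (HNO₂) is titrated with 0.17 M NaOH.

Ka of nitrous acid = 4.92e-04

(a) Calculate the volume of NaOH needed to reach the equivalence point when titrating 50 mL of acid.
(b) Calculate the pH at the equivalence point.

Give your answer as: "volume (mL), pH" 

moles acid = 0.28 × 50/1000 = 0.014 mol; V_base = moles/0.17 × 1000 = 82.4 mL. At equivalence only the conjugate base is present: [A⁻] = 0.014/0.132 = 1.0578e-01 M. Kb = Kw/Ka = 2.03e-11; [OH⁻] = √(Kb × [A⁻]) = 1.4663e-06; pOH = 5.83; pH = 14 - pOH = 8.17.

V = 82.4 mL, pH = 8.17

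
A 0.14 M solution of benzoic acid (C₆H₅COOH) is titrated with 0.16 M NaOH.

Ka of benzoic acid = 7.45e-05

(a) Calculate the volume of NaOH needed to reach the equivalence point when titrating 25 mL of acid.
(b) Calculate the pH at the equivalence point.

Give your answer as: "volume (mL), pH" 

moles acid = 0.14 × 25/1000 = 0.0035 mol; V_base = moles/0.16 × 1000 = 21.9 mL. At equivalence only the conjugate base is present: [A⁻] = 0.0035/0.047 = 7.4667e-02 M. Kb = Kw/Ka = 1.34e-10; [OH⁻] = √(Kb × [A⁻]) = 3.1658e-06; pOH = 5.50; pH = 14 - pOH = 8.50.

V = 21.9 mL, pH = 8.50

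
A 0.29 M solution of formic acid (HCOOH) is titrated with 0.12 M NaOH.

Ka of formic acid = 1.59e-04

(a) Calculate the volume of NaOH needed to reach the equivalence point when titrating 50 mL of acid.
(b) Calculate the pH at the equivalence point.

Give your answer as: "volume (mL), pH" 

moles acid = 0.29 × 50/1000 = 0.0145 mol; V_base = moles/0.12 × 1000 = 120.8 mL. At equivalence only the conjugate base is present: [A⁻] = 0.0145/0.171 = 8.4878e-02 M. Kb = Kw/Ka = 6.29e-11; [OH⁻] = √(Kb × [A⁻]) = 2.3105e-06; pOH = 5.64; pH = 14 - pOH = 8.36.

V = 120.8 mL, pH = 8.36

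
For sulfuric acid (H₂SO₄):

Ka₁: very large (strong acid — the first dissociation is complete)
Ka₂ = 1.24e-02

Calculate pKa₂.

pKa₂ = -log(Ka₂) = -log(1.24e-02) = 1.91.

pK_{a2} = 1.91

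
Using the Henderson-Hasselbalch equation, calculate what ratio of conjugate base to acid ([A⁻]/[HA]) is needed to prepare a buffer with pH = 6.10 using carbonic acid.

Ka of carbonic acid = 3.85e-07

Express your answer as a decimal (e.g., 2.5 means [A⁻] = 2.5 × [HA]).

pKa = -log(3.85e-07) = 6.4145. pH = pKa + log([A⁻]/[HA]), so log([A⁻]/[HA]) = pH − pKa = 6.10 − 6.4145 = -0.3145. [A⁻]/[HA] = 10^(-0.3145) = 0.485

[A⁻]/[HA] = 0.485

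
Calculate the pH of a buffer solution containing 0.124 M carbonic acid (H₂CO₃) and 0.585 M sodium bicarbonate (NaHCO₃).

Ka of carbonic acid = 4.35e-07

pKa = -log(4.35e-07) = 6.36. pH = pKa + log([A⁻]/[HA]) = 6.36 + log(0.585/0.124)

pH = 7.04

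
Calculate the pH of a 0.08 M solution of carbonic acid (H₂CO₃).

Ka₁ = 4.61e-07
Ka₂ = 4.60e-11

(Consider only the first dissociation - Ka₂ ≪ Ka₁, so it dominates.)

First dissociation dominates. From Ka₁ = [H⁺][HA⁻]/[H₂A], x² + Ka₁·x − Ka₁·C = 0 with C = 0.08 M and Ka₁ = 4.61e-07. Solving: [H⁺] = (−Ka₁ + √(Ka₁² + 4·Ka₁·C)) / 2 = 1.9181e-04 M. pH = -log(1.9181e-04) = 3.72.

pH = 3.72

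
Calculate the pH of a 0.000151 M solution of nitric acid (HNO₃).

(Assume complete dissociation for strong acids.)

[H⁺] = 0.000151 M for strong acid. pH = -log[H⁺] = -log(0.000151)

pH = 3.82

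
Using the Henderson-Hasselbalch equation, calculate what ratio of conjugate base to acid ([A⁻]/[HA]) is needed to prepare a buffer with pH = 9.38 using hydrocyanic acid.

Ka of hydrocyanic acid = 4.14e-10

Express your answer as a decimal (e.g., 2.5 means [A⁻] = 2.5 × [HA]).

pKa = -log(4.14e-10) = 9.3830. pH = pKa + log([A⁻]/[HA]), so log([A⁻]/[HA]) = pH − pKa = 9.38 − 9.3830 = -0.0030. [A⁻]/[HA] = 10^(-0.0030) = 0.993

[A⁻]/[HA] = 0.993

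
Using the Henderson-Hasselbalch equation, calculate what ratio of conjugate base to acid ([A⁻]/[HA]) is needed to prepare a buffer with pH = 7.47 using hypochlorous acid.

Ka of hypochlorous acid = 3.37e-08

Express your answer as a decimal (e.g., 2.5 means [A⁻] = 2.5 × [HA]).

pKa = -log(3.37e-08) = 7.4724. pH = pKa + log([A⁻]/[HA]), so log([A⁻]/[HA]) = pH − pKa = 7.47 − 7.4724 = -0.0024. [A⁻]/[HA] = 10^(-0.0024) = 0.995

[A⁻]/[HA] = 0.995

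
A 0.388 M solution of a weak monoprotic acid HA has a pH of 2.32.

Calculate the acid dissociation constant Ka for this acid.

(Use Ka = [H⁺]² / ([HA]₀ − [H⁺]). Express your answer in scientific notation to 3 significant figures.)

[H⁺] = 10^(−pH) = 10^(−2.32) = 4.786e-03 M. For HA ⇌ H⁺ + A⁻, Ka = [H⁺][A⁻]/[HA] = [H⁺]² / ([HA]₀ − [H⁺]) = (4.786e-03)² / (0.388 − 4.786e-03) = 5.98e-05.

K_a = 5.98e-05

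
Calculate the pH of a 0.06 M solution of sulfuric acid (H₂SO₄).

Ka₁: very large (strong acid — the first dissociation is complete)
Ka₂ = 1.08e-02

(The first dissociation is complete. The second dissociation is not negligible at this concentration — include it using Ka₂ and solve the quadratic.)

First dissociation is complete: [H⁺]₀ = [HSO₄⁻]₀ = C = 0.06 M. Second dissociation HSO₄⁻ ⇌ H⁺ + SO₄²⁻: let x = [SO₄²⁻]. Ka₂ = (C + x)·x / (C − x) = 1.08e-02 → x² + (C + Ka₂)·x − Ka₂·C = 0 → x² + 0.07080·x − 6.480e-04 = 0. x = (−0.07080 + √(0.07080² + 4 × 6.480e-04)) / 2 = 8.2023e-03 M. [H⁺] = C + x = 0.06 + 8.2023e-03 = 6.8202e-02 M. pH = -log(6.8202e-02) = 1.17.

pH = 1.17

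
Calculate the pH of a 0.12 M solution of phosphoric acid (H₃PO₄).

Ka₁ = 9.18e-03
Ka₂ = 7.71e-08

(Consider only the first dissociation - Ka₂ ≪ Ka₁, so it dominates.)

First dissociation dominates. From Ka₁ = [H⁺][HA⁻]/[H₂A], x² + Ka₁·x − Ka₁·C = 0 with C = 0.12 M and Ka₁ = 9.18e-03. Solving: [H⁺] = (−Ka₁ + √(Ka₁² + 4·Ka₁·C)) / 2 = 2.8916e-02 M. pH = -log(2.8916e-02) = 1.54.

pH = 1.54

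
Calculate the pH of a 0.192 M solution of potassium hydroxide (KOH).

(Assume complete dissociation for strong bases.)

[OH⁻] = 0.192 M for strong base. pOH = -log[OH⁻] = 0.72, pH = 14 - pOH

pH = 13.28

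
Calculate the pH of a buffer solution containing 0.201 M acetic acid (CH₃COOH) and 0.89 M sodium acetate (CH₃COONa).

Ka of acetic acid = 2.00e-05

pKa = -log(2.00e-05) = 4.70. pH = pKa + log([A⁻]/[HA]) = 4.70 + log(0.89/0.201)

pH = 5.35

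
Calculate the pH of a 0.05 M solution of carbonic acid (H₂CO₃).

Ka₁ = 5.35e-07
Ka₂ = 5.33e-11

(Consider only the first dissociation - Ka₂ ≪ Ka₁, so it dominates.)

First dissociation dominates. From Ka₁ = [H⁺][HA⁻]/[H₂A], x² + Ka₁·x − Ka₁·C = 0 with C = 0.05 M and Ka₁ = 5.35e-07. Solving: [H⁺] = (−Ka₁ + √(Ka₁² + 4·Ka₁·C)) / 2 = 1.6329e-04 M. pH = -log(1.6329e-04) = 3.79.

pH = 3.79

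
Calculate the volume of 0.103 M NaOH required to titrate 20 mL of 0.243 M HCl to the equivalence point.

At equivalence: moles acid = moles base. moles HCl = 0.243 × 20/1000 = 0.00486 mol. V_base = moles / 0.103 × 1000 = 47.2 mL.

V_{base} = 47.2 mL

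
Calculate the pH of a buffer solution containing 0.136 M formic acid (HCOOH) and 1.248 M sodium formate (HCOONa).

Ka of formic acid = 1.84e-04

pKa = -log(1.84e-04) = 3.74. pH = pKa + log([A⁻]/[HA]) = 3.74 + log(1.248/0.136)

pH = 4.70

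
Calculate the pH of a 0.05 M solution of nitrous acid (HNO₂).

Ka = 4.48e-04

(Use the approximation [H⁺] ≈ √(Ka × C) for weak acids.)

[H⁺] = √(Ka × C) = √(4.48e-04 × 0.05) = 4.7329e-03. pH = -log(4.7329e-03)

pH = 2.32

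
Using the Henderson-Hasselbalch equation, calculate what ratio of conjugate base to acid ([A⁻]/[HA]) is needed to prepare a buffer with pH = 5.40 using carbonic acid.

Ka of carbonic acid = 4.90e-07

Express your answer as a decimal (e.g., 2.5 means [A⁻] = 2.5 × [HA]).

pKa = -log(4.90e-07) = 6.3098. pH = pKa + log([A⁻]/[HA]), so log([A⁻]/[HA]) = pH − pKa = 5.40 − 6.3098 = -0.9098. [A⁻]/[HA] = 10^(-0.9098) = 0.123

[A⁻]/[HA] = 0.123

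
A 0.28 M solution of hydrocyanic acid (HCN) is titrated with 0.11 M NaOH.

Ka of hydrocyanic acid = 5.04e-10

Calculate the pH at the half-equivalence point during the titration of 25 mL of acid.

At half-equivalence [HA] = [A⁻], so Henderson-Hasselbalch gives pH = pKa = -log(5.04e-10) = 9.30.

pH = pKa = 9.30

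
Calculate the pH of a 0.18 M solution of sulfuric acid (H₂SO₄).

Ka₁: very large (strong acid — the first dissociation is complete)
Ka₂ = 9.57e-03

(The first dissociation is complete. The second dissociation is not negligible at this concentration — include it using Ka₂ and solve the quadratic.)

First dissociation is complete: [H⁺]₀ = [HSO₄⁻]₀ = C = 0.18 M. Second dissociation HSO₄⁻ ⇌ H⁺ + SO₄²⁻: let x = [SO₄²⁻]. Ka₂ = (C + x)·x / (C − x) = 9.57e-03 → x² + (C + Ka₂)·x − Ka₂·C = 0 → x² + 0.18957·x − 1.723e-03 = 0. x = (−0.18957 + √(0.18957² + 4 × 1.723e-03)) / 2 = 8.6886e-03 M. [H⁺] = C + x = 0.18 + 8.6886e-03 = 1.8869e-01 M. pH = -log(1.8869e-01) = 0.72.

pH = 0.72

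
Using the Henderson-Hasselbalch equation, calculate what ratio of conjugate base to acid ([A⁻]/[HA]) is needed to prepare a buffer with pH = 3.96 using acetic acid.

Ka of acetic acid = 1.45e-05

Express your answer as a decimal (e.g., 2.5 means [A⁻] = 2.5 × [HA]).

pKa = -log(1.45e-05) = 4.8386. pH = pKa + log([A⁻]/[HA]), so log([A⁻]/[HA]) = pH − pKa = 3.96 − 4.8386 = -0.8786. [A⁻]/[HA] = 10^(-0.8786) = 0.132

[A⁻]/[HA] = 0.132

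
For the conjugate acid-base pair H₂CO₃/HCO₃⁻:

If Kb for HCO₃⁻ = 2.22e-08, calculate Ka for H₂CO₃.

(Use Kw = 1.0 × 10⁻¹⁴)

For a conjugate pair Ka × Kb = Kw, so Ka = Kw/Kb = 1.0 × 10⁻¹⁴ / 2.22e-08 = 4.50e-07.

K_a = 4.50e-07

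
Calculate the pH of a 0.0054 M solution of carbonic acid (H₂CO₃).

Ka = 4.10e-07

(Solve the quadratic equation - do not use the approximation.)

x² + Ka×x - Ka×C = 0. Using quadratic formula: [H⁺] = 4.6849e-05

pH = 4.33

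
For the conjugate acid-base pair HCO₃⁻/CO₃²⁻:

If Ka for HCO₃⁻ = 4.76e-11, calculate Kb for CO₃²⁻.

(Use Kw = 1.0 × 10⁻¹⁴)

For a conjugate pair Ka × Kb = Kw, so Kb = Kw/Ka = 1.0 × 10⁻¹⁴ / 4.76e-11 = 2.10e-04.

K_b = 2.10e-04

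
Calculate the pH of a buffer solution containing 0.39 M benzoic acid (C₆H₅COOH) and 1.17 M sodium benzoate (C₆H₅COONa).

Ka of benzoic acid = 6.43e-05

pKa = -log(6.43e-05) = 4.19. pH = pKa + log([A⁻]/[HA]) = 4.19 + log(1.17/0.39)

pH = 4.67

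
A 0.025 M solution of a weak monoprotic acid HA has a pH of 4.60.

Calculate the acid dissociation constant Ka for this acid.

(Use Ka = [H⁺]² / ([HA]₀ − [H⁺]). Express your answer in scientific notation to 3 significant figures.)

[H⁺] = 10^(−pH) = 10^(−4.60) = 2.512e-05 M. For HA ⇌ H⁺ + A⁻, Ka = [H⁺][A⁻]/[HA] = [H⁺]² / ([HA]₀ − [H⁺]) = (2.512e-05)² / (0.025 − 2.512e-05) = 2.53e-08.

K_a = 2.53e-08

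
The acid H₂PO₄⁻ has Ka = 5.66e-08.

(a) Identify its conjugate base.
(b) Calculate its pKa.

(a) The conjugate base is formed by removing one H⁺ from H₂PO₄⁻, giving HPO₄²⁻. (b) pKa = -log(Ka) = -log(5.66e-08) = 7.25.

Conjugate base: HPO₄²⁻; pK_a = 7.25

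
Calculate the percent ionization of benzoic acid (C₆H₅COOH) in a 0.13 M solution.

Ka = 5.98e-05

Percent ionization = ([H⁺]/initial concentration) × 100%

Using Ka equilibrium: x² + Ka×x - Ka×C = 0. Solving: [H⁺] = 2.7584e-03. Percent = (2.7584e-03/0.13) × 100

Percent ionization = 2.12%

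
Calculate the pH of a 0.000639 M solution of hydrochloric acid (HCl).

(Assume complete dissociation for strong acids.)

[H⁺] = 0.000639 M for strong acid. pH = -log[H⁺] = -log(0.000639)

pH = 3.19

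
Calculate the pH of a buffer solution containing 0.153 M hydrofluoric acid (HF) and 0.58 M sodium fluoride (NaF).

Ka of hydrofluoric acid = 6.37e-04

pKa = -log(6.37e-04) = 3.20. pH = pKa + log([A⁻]/[HA]) = 3.20 + log(0.58/0.153)

pH = 3.77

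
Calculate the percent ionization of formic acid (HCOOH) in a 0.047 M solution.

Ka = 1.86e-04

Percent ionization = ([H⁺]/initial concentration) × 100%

Using Ka equilibrium: x² + Ka×x - Ka×C = 0. Solving: [H⁺] = 2.8651e-03. Percent = (2.8651e-03/0.047) × 100

Percent ionization = 6.1%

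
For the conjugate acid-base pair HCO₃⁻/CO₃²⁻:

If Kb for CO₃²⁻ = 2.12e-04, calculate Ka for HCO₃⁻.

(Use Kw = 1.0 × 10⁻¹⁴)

For a conjugate pair Ka × Kb = Kw, so Ka = Kw/Kb = 1.0 × 10⁻¹⁴ / 2.12e-04 = 4.72e-11.

K_a = 4.72e-11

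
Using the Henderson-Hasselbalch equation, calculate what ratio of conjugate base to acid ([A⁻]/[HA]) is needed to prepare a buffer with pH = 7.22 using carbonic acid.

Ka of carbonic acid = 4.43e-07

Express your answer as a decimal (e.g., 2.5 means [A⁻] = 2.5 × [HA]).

pKa = -log(4.43e-07) = 6.3536. pH = pKa + log([A⁻]/[HA]), so log([A⁻]/[HA]) = pH − pKa = 7.22 − 6.3536 = 0.8664. [A⁻]/[HA] = 10^(0.8664) = 7.35

[A⁻]/[HA] = 7.35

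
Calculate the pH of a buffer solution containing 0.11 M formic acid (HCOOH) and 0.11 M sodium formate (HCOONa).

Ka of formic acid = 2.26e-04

pKa = -log(2.26e-04) = 3.65. pH = pKa + log([A⁻]/[HA]) = 3.65 + log(0.11/0.11)

pH = 3.65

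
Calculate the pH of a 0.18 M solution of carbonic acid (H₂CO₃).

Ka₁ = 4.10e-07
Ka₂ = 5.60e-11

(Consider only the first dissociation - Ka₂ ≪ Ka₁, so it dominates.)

First dissociation dominates. From Ka₁ = [H⁺][HA⁻]/[H₂A], x² + Ka₁·x − Ka₁·C = 0 with C = 0.18 M and Ka₁ = 4.10e-07. Solving: [H⁺] = (−Ka₁ + √(Ka₁² + 4·Ka₁·C)) / 2 = 2.7146e-04 M. pH = -log(2.7146e-04) = 3.57.

pH = 3.57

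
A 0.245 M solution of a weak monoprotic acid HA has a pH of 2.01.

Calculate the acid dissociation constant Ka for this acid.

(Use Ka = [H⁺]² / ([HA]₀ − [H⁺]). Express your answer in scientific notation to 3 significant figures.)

[H⁺] = 10^(−pH) = 10^(−2.01) = 9.772e-03 M. For HA ⇌ H⁺ + A⁻, Ka = [H⁺][A⁻]/[HA] = [H⁺]² / ([HA]₀ − [H⁺]) = (9.772e-03)² / (0.245 − 9.772e-03) = 4.06e-04.

K_a = 4.06e-04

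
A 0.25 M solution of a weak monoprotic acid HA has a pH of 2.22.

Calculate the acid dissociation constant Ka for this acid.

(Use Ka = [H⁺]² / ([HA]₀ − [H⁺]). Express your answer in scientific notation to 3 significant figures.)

[H⁺] = 10^(−pH) = 10^(−2.22) = 6.026e-03 M. For HA ⇌ H⁺ + A⁻, Ka = [H⁺][A⁻]/[HA] = [H⁺]² / ([HA]₀ − [H⁺]) = (6.026e-03)² / (0.25 − 6.026e-03) = 1.49e-04.

K_a = 1.49e-04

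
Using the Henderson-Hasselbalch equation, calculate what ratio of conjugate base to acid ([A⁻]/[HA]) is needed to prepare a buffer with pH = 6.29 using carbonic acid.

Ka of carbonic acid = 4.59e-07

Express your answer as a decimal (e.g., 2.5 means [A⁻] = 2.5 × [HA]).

pKa = -log(4.59e-07) = 6.3382. pH = pKa + log([A⁻]/[HA]), so log([A⁻]/[HA]) = pH − pKa = 6.29 − 6.3382 = -0.0482. [A⁻]/[HA] = 10^(-0.0482) = 0.895

[A⁻]/[HA] = 0.895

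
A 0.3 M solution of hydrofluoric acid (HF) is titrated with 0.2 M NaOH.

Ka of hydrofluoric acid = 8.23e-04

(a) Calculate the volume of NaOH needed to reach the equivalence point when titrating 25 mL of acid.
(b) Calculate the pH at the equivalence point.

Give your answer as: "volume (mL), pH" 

moles acid = 0.3 × 25/1000 = 0.0075 mol; V_base = moles/0.2 × 1000 = 37.5 mL. At equivalence only the conjugate base is present: [A⁻] = 0.0075/0.062 = 1.2000e-01 M. Kb = Kw/Ka = 1.22e-11; [OH⁻] = √(Kb × [A⁻]) = 1.2075e-06; pOH = 5.92; pH = 14 - pOH = 8.08.

V = 37.5 mL, pH = 8.08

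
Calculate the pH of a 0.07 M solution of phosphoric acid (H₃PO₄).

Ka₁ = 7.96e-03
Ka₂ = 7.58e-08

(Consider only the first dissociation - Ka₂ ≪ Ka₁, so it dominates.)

First dissociation dominates. From Ka₁ = [H⁺][HA⁻]/[H₂A], x² + Ka₁·x − Ka₁·C = 0 with C = 0.07 M and Ka₁ = 7.96e-03. Solving: [H⁺] = (−Ka₁ + √(Ka₁² + 4·Ka₁·C)) / 2 = 1.9958e-02 M. pH = -log(1.9958e-02) = 1.70.

pH = 1.70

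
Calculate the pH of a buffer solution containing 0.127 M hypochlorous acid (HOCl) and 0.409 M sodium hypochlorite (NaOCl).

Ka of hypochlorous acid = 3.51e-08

pKa = -log(3.51e-08) = 7.45. pH = pKa + log([A⁻]/[HA]) = 7.45 + log(0.409/0.127)

pH = 7.96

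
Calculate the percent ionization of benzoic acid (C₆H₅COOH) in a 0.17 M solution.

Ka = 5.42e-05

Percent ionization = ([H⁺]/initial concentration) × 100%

Using Ka equilibrium: x² + Ka×x - Ka×C = 0. Solving: [H⁺] = 3.0085e-03. Percent = (3.0085e-03/0.17) × 100

Percent ionization = 1.77%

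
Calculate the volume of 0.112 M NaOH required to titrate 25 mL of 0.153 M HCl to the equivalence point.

At equivalence: moles acid = moles base. moles HCl = 0.153 × 25/1000 = 0.003825 mol. V_base = moles / 0.112 × 1000 = 34.2 mL.

V_{base} = 34.2 mL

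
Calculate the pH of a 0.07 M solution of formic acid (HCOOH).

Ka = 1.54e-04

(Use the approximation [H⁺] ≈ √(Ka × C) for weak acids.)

[H⁺] = √(Ka × C) = √(1.54e-04 × 0.07) = 3.2833e-03. pH = -log(3.2833e-03)

pH = 2.48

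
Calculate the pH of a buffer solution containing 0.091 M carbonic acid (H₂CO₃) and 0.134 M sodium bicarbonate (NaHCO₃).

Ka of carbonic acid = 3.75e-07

pKa = -log(3.75e-07) = 6.43. pH = pKa + log([A⁻]/[HA]) = 6.43 + log(0.134/0.091)

pH = 6.59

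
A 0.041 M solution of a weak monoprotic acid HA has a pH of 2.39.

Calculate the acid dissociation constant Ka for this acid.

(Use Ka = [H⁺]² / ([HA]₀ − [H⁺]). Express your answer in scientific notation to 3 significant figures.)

[H⁺] = 10^(−pH) = 10^(−2.39) = 4.074e-03 M. For HA ⇌ H⁺ + A⁻, Ka = [H⁺][A⁻]/[HA] = [H⁺]² / ([HA]₀ − [H⁺]) = (4.074e-03)² / (0.041 − 4.074e-03) = 4.49e-04.

K_a = 4.49e-04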